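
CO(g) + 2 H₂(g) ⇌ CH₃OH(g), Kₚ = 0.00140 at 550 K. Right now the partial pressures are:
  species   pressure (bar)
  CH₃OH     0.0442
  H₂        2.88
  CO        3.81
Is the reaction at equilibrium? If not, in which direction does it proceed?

neither direction; the system is at equilibrium

Qₚ = P(CH₃OH) / (P(CO)·P(H₂)²) = (0.0442) / ((3.81)·(2.88)²) = 0.00140
Qₚ = 0.00140 = Kₚ, so the system is already at equilibrium.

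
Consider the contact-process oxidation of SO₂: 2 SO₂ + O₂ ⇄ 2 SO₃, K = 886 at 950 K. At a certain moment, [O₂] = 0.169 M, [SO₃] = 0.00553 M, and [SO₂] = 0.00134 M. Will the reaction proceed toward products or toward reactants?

forward (toward products)

Q = [SO₃]² / ([SO₂]²·[O₂]) = (0.00553)² / ((0.00134)²·(0.169)) = 101
Q = 101 < K = 886, so the forward reaction proceeds.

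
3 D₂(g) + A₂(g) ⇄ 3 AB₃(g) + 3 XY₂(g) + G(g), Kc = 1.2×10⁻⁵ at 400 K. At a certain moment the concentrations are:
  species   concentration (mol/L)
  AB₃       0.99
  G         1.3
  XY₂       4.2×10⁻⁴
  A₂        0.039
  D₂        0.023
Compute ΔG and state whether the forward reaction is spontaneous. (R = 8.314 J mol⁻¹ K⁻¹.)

Qc = [AB₃]³·[XY₂]³·[G] / ([D₂]³·[A₂]) = (0.99)³·(4.2×10⁻⁴)³·(1.3) / ((0.023)³·(0.039)) = 1.97×10⁻⁴
ΔG = RT ln(Qc/Kc) = (8.314 J mol⁻¹ K⁻¹)(400 K) × ln(1.97×10⁻⁴/1.2×10⁻⁵)
   = (3.326 kJ/mol)(2.798) = 9.31 kJ/mol
ΔG > 0, so the forward reaction is non-spontaneous (proceeds in reverse).

ΔG = 9.31 kJ/mol; the forward reaction is non-spontaneous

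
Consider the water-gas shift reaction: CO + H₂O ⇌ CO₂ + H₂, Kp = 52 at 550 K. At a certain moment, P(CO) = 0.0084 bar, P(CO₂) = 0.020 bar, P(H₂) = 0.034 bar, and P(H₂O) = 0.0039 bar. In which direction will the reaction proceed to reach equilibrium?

Qp = P(CO₂)·P(H₂) / (P(CO)·P(H₂O)) = (0.020)·(0.034) / ((0.0084)·(0.0039)) = 21
Qp = 21 < Kp = 52, so the forward reaction proceeds.

to the right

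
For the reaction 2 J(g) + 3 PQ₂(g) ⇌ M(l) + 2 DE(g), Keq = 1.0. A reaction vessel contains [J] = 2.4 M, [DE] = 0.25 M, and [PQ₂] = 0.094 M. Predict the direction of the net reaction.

reverse (toward reactants)

(M is a pure liquid — omitted from Q.)
Q = [DE]² / ([J]²·[PQ₂]³) = (0.25)² / ((2.4)²·(0.094)³) = 13
Q = 13 > Keq = 1.0, so the reverse reaction proceeds.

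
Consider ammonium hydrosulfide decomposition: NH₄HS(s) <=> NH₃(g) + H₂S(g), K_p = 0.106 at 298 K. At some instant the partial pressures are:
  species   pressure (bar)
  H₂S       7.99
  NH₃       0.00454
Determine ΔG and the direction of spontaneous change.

(NH₄HS is a pure solid — omitted from Q_p.)
Q_p = P(NH₃)·P(H₂S) = (0.00454)·(7.99) = 0.0363
ΔG = RT ln(Q_p/K_p) = (8.314 J mol⁻¹ K⁻¹)(298 K) × ln(0.0363/0.106)
   = (2.478 kJ/mol)(-1.072) = -2.66 kJ/mol
ΔG < 0, so the forward reaction is spontaneous (proceeds forward).

ΔG = -2.66 kJ/mol; the forward reaction is spontaneous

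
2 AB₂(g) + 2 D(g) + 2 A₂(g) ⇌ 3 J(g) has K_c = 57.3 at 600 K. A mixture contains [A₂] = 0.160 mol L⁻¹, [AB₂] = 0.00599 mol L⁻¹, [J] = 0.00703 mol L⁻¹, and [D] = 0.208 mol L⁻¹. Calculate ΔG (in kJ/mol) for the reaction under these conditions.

ΔG = -9.38 kJ/mol

Q_c = [J]³ / ([AB₂]²·[D]²·[A₂]²) = (0.00703)³ / ((0.00599)²·(0.208)²·(0.160)²) = 8.74
ΔG = RT ln(Q_c/K_c) = (8.314 J mol⁻¹ K⁻¹)(600 K) × ln(8.74/57.3)
   = (4.988 kJ/mol)(-1.880) = -9.38 kJ/mol
ΔG < 0, so the forward reaction is spontaneous (proceeds forward).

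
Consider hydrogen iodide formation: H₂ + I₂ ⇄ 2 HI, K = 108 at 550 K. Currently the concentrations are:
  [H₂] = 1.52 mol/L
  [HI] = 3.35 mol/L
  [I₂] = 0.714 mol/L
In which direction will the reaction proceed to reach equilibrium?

Q = [HI]² / ([H₂]·[I₂]) = (3.35)² / ((1.52)·(0.714)) = 10.3
Q = 10.3 < K = 108, so the forward reaction proceeds.

forward (toward products)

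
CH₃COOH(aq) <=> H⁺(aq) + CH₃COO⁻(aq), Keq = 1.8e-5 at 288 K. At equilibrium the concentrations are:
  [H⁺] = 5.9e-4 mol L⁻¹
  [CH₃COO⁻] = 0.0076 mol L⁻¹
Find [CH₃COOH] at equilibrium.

[CH₃COOH] = 0.25 mol L⁻¹

At equilibrium, Keq = [H⁺]·[CH₃COO⁻] / [CH₃COOH] = 1.8e-5.
(5.9e-4)·(0.0076) / ([CH₃COOH]) = 1.8e-5
[CH₃COOH] = 0.249 = 0.25 mol L⁻¹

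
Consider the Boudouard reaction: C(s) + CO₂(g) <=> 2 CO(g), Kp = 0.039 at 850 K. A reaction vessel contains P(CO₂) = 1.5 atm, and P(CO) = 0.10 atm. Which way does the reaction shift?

(C is a pure solid — omitted from Qp.)
Qp = P(CO)² / P(CO₂) = (0.10)² / (1.5) = 0.0067
Qp = 0.0067 < Kp = 0.039, so the forward reaction proceeds.

to the right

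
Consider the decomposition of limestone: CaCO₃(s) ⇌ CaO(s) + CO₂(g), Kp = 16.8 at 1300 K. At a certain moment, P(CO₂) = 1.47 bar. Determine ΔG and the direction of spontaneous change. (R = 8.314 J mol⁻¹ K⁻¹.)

(CaCO₃, CaO are pure solids — omitted from Qp.)
Qp = P(CO₂) = 1.47
ΔG = RT ln(Qp/Kp) = (8.314 J mol⁻¹ K⁻¹)(1300 K) × ln(1.47/16.8)
   = (10.81 kJ/mol)(-2.436) = -26.3 kJ/mol
ΔG < 0, so the forward reaction is spontaneous (proceeds forward).

ΔG = -26.3 kJ/mol; the forward reaction is spontaneous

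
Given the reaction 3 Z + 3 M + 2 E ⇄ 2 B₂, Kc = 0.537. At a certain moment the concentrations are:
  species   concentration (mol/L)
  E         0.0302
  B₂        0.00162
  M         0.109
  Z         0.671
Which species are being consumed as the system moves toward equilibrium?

B₂ (products)

Qc = [B₂]² / ([Z]³·[M]³·[E]²) = (0.00162)² / ((0.671)³·(0.109)³·(0.0302)²) = 7.35
Qc = 7.35 > Kc = 0.537: net reverse reaction.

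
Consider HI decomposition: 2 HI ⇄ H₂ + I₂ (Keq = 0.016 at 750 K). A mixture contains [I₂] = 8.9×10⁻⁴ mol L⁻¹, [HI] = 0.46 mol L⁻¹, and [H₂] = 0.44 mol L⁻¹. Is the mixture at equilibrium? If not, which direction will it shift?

Q = [H₂]·[I₂] / [HI]² = (0.44)·(8.9×10⁻⁴) / (0.46)² = 0.0019
Q = 0.0019 < Keq = 0.016: net forward reaction.

no; Q < K, reaction proceeds forward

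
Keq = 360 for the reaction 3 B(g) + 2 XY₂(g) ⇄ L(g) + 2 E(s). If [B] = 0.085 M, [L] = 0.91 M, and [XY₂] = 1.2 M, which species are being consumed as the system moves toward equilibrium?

L, E (products)

(E is a pure solid — omitted from Q.)
Q = [L] / ([B]³·[XY₂]²) = (0.91) / ((0.085)³·(1.2)²) = 1000
Q = 1000 > Keq = 360: net reverse reaction.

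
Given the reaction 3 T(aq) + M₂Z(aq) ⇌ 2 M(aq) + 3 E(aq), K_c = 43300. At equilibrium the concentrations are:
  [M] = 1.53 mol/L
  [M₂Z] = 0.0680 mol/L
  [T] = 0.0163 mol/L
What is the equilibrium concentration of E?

[E] = 0.176 mol/L

At equilibrium, K_c = [M]²·[E]³ / ([T]³·[M₂Z]) = 43300.
(1.53)²·([E])³ / ((0.0163)³·(0.0680)) = 43300
[E]³ = 0.00545 ⇒ [E] = 0.176 mol/L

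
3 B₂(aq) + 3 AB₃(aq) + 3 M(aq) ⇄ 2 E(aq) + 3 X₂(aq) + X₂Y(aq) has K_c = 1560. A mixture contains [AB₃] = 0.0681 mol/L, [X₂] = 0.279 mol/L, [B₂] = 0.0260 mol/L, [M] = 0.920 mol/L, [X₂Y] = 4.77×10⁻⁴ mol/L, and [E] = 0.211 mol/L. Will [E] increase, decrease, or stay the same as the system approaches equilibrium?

increase

Q_c = [E]²·[X₂]³·[X₂Y] / ([B₂]³·[AB₃]³·[M]³) = (0.211)²·(0.279)³·(4.77×10⁻⁴) / ((0.0260)³·(0.0681)³·(0.920)³) = 107
Q_c = 107 < K_c = 1560: net forward reaction.
E is a product, so it increases.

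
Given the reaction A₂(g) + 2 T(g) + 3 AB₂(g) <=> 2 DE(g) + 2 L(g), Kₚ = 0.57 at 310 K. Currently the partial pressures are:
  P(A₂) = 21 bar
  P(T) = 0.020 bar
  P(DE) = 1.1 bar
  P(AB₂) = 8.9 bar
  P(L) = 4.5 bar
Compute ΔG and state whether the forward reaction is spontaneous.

Qₚ = P(DE)²·P(L)² / (P(A₂)·P(T)²·P(AB₂)³) = (1.1)²·(4.5)² / ((21)·(0.020)²·(8.9)³) = 4.14
ΔG = RT ln(Qₚ/Kₚ) = (8.314 J mol⁻¹ K⁻¹)(310 K) × ln(4.14/0.57)
   = (2.577 kJ/mol)(1.983) = 5.11 kJ/mol
ΔG > 0, so the forward reaction is non-spontaneous (proceeds in reverse).

ΔG = 5.11 kJ/mol; the forward reaction is non-spontaneous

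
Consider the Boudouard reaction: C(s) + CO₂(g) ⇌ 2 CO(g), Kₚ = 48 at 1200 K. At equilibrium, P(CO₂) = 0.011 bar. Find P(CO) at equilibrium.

(C is a pure solid — omitted from Kₚ.)
At equilibrium, Kₚ = P(CO)² / P(CO₂) = 48.
(P(CO))² / (0.011) = 48
P(CO)² = 0.528 ⇒ P(CO) = 0.73 bar

P(CO) = 0.73 bar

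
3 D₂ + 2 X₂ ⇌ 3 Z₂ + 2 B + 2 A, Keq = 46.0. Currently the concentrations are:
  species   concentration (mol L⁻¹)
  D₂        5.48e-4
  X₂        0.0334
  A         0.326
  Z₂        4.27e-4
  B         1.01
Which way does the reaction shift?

at equilibrium

Q = [Z₂]³·[B]²·[A]² / ([D₂]³·[X₂]²) = (4.27e-4)³·(1.01)²·(0.326)² / ((5.48e-4)³·(0.0334)²) = 46.0
Q = 46.0 = Keq, so the system is already at equilibrium.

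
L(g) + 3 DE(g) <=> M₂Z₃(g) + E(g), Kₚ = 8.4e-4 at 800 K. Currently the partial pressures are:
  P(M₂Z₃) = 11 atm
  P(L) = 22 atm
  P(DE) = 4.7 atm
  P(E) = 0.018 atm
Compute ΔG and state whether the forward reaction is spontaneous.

Qₚ = P(M₂Z₃)·P(E) / (P(L)·P(DE)³) = (11)·(0.018) / ((22)·(4.7)³) = 8.67e-5
ΔG = RT ln(Qₚ/Kₚ) = (8.314 J mol⁻¹ K⁻¹)(800 K) × ln(8.67e-5/8.4e-4)
   = (6.651 kJ/mol)(-2.271) = -15.1 kJ/mol
ΔG < 0, so the forward reaction is spontaneous (proceeds forward).

ΔG = -15.1 kJ/mol; the forward reaction is spontaneous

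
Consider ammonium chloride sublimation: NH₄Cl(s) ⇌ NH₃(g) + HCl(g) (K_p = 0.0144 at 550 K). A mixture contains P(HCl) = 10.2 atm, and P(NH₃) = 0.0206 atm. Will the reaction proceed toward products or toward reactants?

toward reactants

(NH₄Cl is a pure solid — omitted from Q_p.)
Q_p = P(NH₃)·P(HCl) = (0.0206)·(10.2) = 0.210
Q_p = 0.210 > K_p = 0.0144, so the reverse reaction proceeds.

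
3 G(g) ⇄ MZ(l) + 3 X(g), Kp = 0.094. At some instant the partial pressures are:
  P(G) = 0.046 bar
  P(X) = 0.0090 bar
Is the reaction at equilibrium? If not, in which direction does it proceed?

(MZ is a pure liquid — omitted from Qp.)
Qp = P(X)³ / P(G)³ = (0.0090)³ / (0.046)³ = 0.0075
Qp = 0.0075 < Kp = 0.094, so the forward reaction proceeds.

forward (toward products)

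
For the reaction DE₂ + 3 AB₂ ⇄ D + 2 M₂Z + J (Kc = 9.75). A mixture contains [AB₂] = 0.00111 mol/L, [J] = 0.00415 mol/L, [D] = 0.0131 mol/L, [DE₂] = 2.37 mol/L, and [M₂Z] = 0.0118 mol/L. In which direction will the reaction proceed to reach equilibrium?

forward (toward products)

Qc = [D]·[M₂Z]²·[J] / ([DE₂]·[AB₂]³) = (0.0131)·(0.0118)²·(0.00415) / ((2.37)·(0.00111)³) = 2.34
Qc = 2.34 < Kc = 9.75, so the forward reaction proceeds.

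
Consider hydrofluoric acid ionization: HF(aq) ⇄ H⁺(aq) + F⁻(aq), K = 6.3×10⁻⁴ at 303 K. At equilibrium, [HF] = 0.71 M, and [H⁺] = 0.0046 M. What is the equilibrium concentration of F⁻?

At equilibrium, K = [H⁺]·[F⁻] / [HF] = 6.3×10⁻⁴.
(0.0046)·([F⁻]) / (0.71) = 6.3×10⁻⁴
[F⁻] = 0.0972 = 0.097 M

[F⁻] = 0.097 M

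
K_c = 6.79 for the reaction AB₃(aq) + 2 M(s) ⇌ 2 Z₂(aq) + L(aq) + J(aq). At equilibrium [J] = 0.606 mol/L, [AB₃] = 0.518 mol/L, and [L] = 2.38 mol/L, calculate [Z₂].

[Z₂] = 1.56 mol/L

(M is a pure solid — omitted from K_c.)
At equilibrium, K_c = [Z₂]²·[L]·[J] / [AB₃] = 6.79.
([Z₂])²·(2.38)·(0.606) / (0.518) = 6.79
[Z₂]² = 2.44 ⇒ [Z₂] = 1.56 mol/L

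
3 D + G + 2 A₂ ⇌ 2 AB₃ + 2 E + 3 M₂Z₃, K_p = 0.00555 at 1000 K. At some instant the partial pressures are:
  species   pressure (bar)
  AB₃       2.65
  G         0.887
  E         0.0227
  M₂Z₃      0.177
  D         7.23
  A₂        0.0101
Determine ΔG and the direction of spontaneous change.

ΔG = -18.7 kJ/mol; the forward reaction is spontaneous

Q_p = P(AB₃)²·P(E)²·P(M₂Z₃)³ / (P(D)³·P(G)·P(A₂)²) = (2.65)²·(0.0227)²·(0.177)³ / ((7.23)³·(0.887)·(0.0101)²) = 5.87×10⁻⁴
ΔG = RT ln(Q_p/K_p) = (8.314 J mol⁻¹ K⁻¹)(1000 K) × ln(5.87×10⁻⁴/0.00555)
   = (8.314 kJ/mol)(-2.247) = -18.7 kJ/mol
ΔG < 0, so the forward reaction is spontaneous (proceeds forward).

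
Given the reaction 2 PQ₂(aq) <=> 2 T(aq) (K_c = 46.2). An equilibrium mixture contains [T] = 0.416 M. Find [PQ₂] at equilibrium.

At equilibrium, K_c = [T]² / [PQ₂]² = 46.2.
(0.416)² / ([PQ₂])² = 46.2
[PQ₂]² = 0.00375 ⇒ [PQ₂] = 0.0612 M

[PQ₂] = 0.0612 M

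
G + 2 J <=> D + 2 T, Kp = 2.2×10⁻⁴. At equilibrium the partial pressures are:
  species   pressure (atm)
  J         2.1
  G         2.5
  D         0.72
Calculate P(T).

At equilibrium, Kp = P(D)·P(T)² / (P(G)·P(J)²) = 2.2×10⁻⁴.
(0.72)·(P(T))² / ((2.5)·(2.1)²) = 2.2×10⁻⁴
P(T)² = 0.00337 ⇒ P(T) = 0.058 atm

P(T) = 0.058 atm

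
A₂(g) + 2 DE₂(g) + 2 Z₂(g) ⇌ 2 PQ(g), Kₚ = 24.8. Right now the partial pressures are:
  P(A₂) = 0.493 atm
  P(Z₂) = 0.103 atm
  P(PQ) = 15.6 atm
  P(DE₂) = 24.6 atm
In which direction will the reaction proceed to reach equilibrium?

in the reverse direction

Qₚ = P(PQ)² / (P(A₂)·P(DE₂)²·P(Z₂)²) = (15.6)² / ((0.493)·(24.6)²·(0.103)²) = 76.9
Qₚ = 76.9 > Kₚ = 24.8, so the reverse reaction proceeds.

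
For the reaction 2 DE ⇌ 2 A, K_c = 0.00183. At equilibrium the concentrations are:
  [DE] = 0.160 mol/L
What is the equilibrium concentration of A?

At equilibrium, K_c = [A]² / [DE]² = 0.00183.
([A])² / (0.160)² = 0.00183
[A]² = 4.68×10⁻⁵ ⇒ [A] = 0.00684 mol/L

[A] = 0.00684 mol/L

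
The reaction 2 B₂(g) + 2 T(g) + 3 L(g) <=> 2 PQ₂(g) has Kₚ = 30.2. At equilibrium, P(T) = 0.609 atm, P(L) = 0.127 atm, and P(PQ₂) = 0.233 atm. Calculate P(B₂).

At equilibrium, Kₚ = P(PQ₂)² / (P(B₂)²·P(T)²·P(L)³) = 30.2.
(0.233)² / ((P(B₂))²·(0.609)²·(0.127)³) = 30.2
P(B₂)² = 2.37 ⇒ P(B₂) = 1.54 atm

P(B₂) = 1.54 atm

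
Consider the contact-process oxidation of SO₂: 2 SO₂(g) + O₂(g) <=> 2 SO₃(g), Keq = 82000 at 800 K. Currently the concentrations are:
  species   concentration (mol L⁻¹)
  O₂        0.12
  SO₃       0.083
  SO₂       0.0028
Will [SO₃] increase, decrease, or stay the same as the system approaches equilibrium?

Q = [SO₃]² / ([SO₂]²·[O₂]) = (0.083)² / ((0.0028)²·(0.12)) = 7300
Q = 7300 < Keq = 82000: net forward reaction.
SO₃ is a product, so it increases.

increase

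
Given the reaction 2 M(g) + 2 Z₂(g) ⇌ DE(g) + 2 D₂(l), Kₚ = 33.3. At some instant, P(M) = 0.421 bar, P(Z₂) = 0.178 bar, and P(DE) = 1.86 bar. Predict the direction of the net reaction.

(D₂ is a pure liquid — omitted from Qₚ.)
Qₚ = P(DE) / (P(M)²·P(Z₂)²) = (1.86) / ((0.421)²·(0.178)²) = 331
Qₚ = 331 > Kₚ = 33.3, so the reverse reaction proceeds.

toward reactants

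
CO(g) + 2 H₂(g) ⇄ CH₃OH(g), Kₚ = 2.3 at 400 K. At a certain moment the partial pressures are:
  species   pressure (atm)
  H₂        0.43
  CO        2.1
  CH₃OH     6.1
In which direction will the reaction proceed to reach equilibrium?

reverse (toward reactants)

Qₚ = P(CH₃OH) / (P(CO)·P(H₂)²) = (6.1) / ((2.1)·(0.43)²) = 16
Qₚ = 16 > Kₚ = 2.3, so the reverse reaction proceeds.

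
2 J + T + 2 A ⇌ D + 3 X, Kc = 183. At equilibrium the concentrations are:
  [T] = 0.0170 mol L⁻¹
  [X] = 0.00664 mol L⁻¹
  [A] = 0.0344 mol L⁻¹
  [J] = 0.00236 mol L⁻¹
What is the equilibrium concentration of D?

[D] = 0.0700 mol L⁻¹

At equilibrium, Kc = [D]·[X]³ / ([J]²·[T]·[A]²) = 183.
([D])·(0.00664)³ / ((0.00236)²·(0.0170)·(0.0344)²) = 183
[D] = 0.0700 mol L⁻¹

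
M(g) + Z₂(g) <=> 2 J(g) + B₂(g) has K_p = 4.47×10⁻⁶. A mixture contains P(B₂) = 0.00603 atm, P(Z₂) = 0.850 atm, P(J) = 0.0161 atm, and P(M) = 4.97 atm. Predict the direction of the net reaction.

Q_p = P(J)²·P(B₂) / (P(M)·P(Z₂)) = (0.0161)²·(0.00603) / ((4.97)·(0.850)) = 3.70×10⁻⁷
Q_p = 3.70×10⁻⁷ < K_p = 4.47×10⁻⁶, so the forward reaction proceeds.

forward (toward products)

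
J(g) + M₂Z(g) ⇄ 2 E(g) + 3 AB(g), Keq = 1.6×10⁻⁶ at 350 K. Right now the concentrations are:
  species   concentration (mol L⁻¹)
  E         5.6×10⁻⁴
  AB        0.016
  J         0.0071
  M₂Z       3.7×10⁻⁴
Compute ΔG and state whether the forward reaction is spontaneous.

Q = [E]²·[AB]³ / ([J]·[M₂Z]) = (5.6×10⁻⁴)²·(0.016)³ / ((0.0071)·(3.7×10⁻⁴)) = 4.89×10⁻⁷
ΔG = RT ln(Q/Keq) = (8.314 J mol⁻¹ K⁻¹)(350 K) × ln(4.89×10⁻⁷/1.6×10⁻⁶)
   = (2.910 kJ/mol)(-1.185) = -3.45 kJ/mol
ΔG < 0, so the forward reaction is spontaneous (proceeds forward).

ΔG = -3.45 kJ/mol; the forward reaction is spontaneous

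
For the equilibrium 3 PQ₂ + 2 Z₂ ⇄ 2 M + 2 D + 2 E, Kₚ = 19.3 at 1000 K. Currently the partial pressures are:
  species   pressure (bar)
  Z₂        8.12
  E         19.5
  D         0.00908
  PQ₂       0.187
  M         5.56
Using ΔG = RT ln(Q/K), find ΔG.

Qₚ = P(M)²·P(D)²·P(E)² / (P(PQ₂)³·P(Z₂)²) = (5.56)²·(0.00908)²·(19.5)² / ((0.187)³·(8.12)²) = 2.25
ΔG = RT ln(Qₚ/Kₚ) = (8.314 J mol⁻¹ K⁻¹)(1000 K) × ln(2.25/19.3)
   = (8.314 kJ/mol)(-2.149) = -17.9 kJ/mol
ΔG < 0, so the forward reaction is spontaneous (proceeds forward).

ΔG = -17.9 kJ/mol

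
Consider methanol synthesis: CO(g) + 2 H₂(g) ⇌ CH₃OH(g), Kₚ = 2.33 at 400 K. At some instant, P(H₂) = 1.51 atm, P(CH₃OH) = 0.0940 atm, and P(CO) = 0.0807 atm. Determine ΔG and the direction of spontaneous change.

Qₚ = P(CH₃OH) / (P(CO)·P(H₂)²) = (0.0940) / ((0.0807)·(1.51)²) = 0.511
ΔG = RT ln(Qₚ/Kₚ) = (8.314 J mol⁻¹ K⁻¹)(400 K) × ln(0.511/2.33)
   = (3.326 kJ/mol)(-1.517) = -5.05 kJ/mol
ΔG < 0, so the forward reaction is spontaneous (proceeds forward).

ΔG = -5.05 kJ/mol; the forward reaction is spontaneous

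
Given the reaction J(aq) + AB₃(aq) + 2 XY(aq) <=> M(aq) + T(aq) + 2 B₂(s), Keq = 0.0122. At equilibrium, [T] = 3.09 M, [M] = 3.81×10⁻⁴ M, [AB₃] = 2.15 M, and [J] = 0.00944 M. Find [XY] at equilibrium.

(B₂ is a pure solid — omitted from Keq.)
At equilibrium, Keq = [M]·[T] / ([J]·[AB₃]·[XY]²) = 0.0122.
(3.81×10⁻⁴)·(3.09) / ((0.00944)·(2.15)·([XY])²) = 0.0122
[XY]² = 4.75 ⇒ [XY] = 2.18 M

[XY] = 2.18 M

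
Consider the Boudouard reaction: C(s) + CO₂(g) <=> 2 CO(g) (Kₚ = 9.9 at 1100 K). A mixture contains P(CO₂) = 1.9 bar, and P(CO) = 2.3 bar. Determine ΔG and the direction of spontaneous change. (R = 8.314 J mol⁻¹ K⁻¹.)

(C is a pure solid — omitted from Qₚ.)
Qₚ = P(CO)² / P(CO₂) = (2.3)² / (1.9) = 2.78
ΔG = RT ln(Qₚ/Kₚ) = (8.314 J mol⁻¹ K⁻¹)(1100 K) × ln(2.78/9.9)
   = (9.145 kJ/mol)(-1.270) = -11.6 kJ/mol
ΔG < 0, so the forward reaction is spontaneous (proceeds forward).

ΔG = -11.6 kJ/mol; the forward reaction is spontaneous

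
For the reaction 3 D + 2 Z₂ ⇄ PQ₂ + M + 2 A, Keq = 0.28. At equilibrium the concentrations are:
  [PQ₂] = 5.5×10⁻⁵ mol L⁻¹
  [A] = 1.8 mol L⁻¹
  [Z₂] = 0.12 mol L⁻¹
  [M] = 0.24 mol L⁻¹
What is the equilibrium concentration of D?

At equilibrium, Keq = [PQ₂]·[M]·[A]² / ([D]³·[Z₂]²) = 0.28.
(5.5×10⁻⁵)·(0.24)·(1.8)² / (([D])³·(0.12)²) = 0.28
[D]³ = 0.0106 ⇒ [D] = 0.22 mol L⁻¹

[D] = 0.22 mol L⁻¹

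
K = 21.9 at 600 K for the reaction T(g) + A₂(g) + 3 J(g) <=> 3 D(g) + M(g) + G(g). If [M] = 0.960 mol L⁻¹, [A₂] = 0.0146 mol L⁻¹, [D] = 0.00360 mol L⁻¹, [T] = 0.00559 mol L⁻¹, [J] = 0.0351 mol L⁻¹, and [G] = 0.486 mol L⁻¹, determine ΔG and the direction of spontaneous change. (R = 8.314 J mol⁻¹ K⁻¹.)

ΔG = -6.32 kJ/mol; the forward reaction is spontaneous

Q = [D]³·[M]·[G] / ([T]·[A₂]·[J]³) = (0.00360)³·(0.960)·(0.486) / ((0.00559)·(0.0146)·(0.0351)³) = 6.17
ΔG = RT ln(Q/K) = (8.314 J mol⁻¹ K⁻¹)(600 K) × ln(6.17/21.9)
   = (4.988 kJ/mol)(-1.267) = -6.32 kJ/mol
ΔG < 0, so the forward reaction is spontaneous (proceeds forward).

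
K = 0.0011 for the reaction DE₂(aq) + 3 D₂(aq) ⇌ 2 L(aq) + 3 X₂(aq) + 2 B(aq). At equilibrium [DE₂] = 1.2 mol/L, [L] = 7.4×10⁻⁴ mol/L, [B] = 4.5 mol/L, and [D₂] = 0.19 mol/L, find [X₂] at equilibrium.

At equilibrium, K = [L]²·[X₂]³·[B]² / ([DE₂]·[D₂]³) = 0.0011.
(7.4×10⁻⁴)²·([X₂])³·(4.5)² / ((1.2)·(0.19)³) = 0.0011
[X₂]³ = 0.816 ⇒ [X₂] = 0.93 mol/L

[X₂] = 0.93 mol/L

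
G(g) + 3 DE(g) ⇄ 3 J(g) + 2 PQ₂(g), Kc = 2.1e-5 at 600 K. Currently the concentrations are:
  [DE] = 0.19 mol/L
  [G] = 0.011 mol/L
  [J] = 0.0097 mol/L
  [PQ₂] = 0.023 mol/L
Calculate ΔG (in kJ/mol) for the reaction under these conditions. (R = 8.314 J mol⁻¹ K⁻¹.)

Qc = [J]³·[PQ₂]² / ([G]·[DE]³) = (0.0097)³·(0.023)² / ((0.011)·(0.19)³) = 6.40e-6
ΔG = RT ln(Qc/Kc) = (8.314 J mol⁻¹ K⁻¹)(600 K) × ln(6.40e-6/2.1e-5)
   = (4.988 kJ/mol)(-1.188) = -5.93 kJ/mol
ΔG < 0, so the forward reaction is spontaneous (proceeds forward).

ΔG = -5.93 kJ/mol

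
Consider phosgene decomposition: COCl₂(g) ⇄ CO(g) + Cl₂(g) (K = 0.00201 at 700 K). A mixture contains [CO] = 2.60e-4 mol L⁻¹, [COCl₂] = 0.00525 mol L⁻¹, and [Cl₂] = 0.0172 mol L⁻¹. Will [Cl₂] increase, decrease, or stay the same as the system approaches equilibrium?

increase

Q = [CO]·[Cl₂] / [COCl₂] = (2.60e-4)·(0.0172) / (0.00525) = 8.52e-4
Q = 8.52e-4 < K = 0.00201: net forward reaction.
Cl₂ is a product, so it increases.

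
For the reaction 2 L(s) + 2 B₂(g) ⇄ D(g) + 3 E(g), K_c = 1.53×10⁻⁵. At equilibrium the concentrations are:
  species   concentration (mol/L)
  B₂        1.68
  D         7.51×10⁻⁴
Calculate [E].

[E] = 0.386 mol/L

(L is a pure solid — omitted from K_c.)
At equilibrium, K_c = [D]·[E]³ / [B₂]² = 1.53×10⁻⁵.
(7.51×10⁻⁴)·([E])³ / (1.68)² = 1.53×10⁻⁵
[E]³ = 0.0575 ⇒ [E] = 0.386 mol/L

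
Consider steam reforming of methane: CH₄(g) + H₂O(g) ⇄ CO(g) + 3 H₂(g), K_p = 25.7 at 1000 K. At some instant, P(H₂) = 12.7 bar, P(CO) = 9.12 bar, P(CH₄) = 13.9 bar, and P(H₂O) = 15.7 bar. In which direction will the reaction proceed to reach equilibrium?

Q_p = P(CO)·P(H₂)³ / (P(CH₄)·P(H₂O)) = (9.12)·(12.7)³ / ((13.9)·(15.7)) = 85.6
Q_p = 85.6 > K_p = 25.7, so the reverse reaction proceeds.

reverse (toward reactants)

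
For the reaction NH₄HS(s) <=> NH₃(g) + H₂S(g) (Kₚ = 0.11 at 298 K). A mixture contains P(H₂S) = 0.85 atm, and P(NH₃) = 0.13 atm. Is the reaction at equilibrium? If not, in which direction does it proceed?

at equilibrium

(NH₄HS is a pure solid — omitted from Qₚ.)
Qₚ = P(NH₃)·P(H₂S) = (0.13)·(0.85) = 0.11
Qₚ = 0.11 = Kₚ, so the system is already at equilibrium.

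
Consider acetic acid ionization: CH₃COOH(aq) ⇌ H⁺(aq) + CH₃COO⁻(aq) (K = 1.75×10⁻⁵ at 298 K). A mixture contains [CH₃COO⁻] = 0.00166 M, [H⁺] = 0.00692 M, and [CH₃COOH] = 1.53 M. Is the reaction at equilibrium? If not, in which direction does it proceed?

Q = [H⁺]·[CH₃COO⁻] / [CH₃COOH] = (0.00692)·(0.00166) / (1.53) = 7.51×10⁻⁶
Q = 7.51×10⁻⁶ < K = 1.75×10⁻⁵, so the forward reaction proceeds.

to the right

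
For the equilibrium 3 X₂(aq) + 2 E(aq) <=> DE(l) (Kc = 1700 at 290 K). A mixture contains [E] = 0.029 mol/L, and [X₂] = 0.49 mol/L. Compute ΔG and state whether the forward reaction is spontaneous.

(DE is a pure liquid — omitted from Qc.)
Qc = 1 / ([X₂]³·[E]²) = 1 / ((0.49)³·(0.029)²) = 10100
ΔG = RT ln(Qc/Kc) = (8.314 J mol⁻¹ K⁻¹)(290 K) × ln(10100/1700)
   = (2.411 kJ/mol)(1.782) = 4.30 kJ/mol
ΔG > 0, so the forward reaction is non-spontaneous (proceeds in reverse).

ΔG = 4.30 kJ/mol; the forward reaction is non-spontaneous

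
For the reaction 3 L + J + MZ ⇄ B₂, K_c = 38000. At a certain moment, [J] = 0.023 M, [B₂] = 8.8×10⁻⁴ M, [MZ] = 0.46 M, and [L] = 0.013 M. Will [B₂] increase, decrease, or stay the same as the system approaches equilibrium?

Q_c = [B₂] / ([L]³·[J]·[MZ]) = (8.8×10⁻⁴) / ((0.013)³·(0.023)·(0.46)) = 38000
Q_c = 38000 = K_c; the system is at equilibrium.

stay the same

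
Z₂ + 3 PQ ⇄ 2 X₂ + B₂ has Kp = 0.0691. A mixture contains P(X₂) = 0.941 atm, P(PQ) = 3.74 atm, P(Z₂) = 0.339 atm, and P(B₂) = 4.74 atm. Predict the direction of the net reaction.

Qp = P(X₂)²·P(B₂) / (P(Z₂)·P(PQ)³) = (0.941)²·(4.74) / ((0.339)·(3.74)³) = 0.237
Qp = 0.237 > Kp = 0.0691, so the reverse reaction proceeds.

to the left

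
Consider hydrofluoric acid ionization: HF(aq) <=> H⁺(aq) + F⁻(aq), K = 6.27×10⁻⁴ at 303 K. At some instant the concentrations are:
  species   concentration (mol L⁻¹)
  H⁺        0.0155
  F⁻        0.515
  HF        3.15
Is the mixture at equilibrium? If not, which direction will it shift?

Q = [H⁺]·[F⁻] / [HF] = (0.0155)·(0.515) / (3.15) = 0.00253
Q = 0.00253 > K = 6.27×10⁻⁴: net reverse reaction.

no; Q > K, reaction proceeds in reverse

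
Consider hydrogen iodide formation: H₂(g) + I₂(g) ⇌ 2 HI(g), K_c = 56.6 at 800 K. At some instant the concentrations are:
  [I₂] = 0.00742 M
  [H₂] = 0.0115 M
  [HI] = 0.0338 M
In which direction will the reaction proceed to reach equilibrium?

Q_c = [HI]² / ([H₂]·[I₂]) = (0.0338)² / ((0.0115)·(0.00742)) = 13.4
Q_c = 13.4 < K_c = 56.6, so the forward reaction proceeds.

in the forward direction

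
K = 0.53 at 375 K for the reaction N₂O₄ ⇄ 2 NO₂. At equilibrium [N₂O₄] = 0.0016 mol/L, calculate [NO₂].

[NO₂] = 0.029 mol/L

At equilibrium, K = [NO₂]² / [N₂O₄] = 0.53.
([NO₂])² / (0.0016) = 0.53
[NO₂]² = 8.48×10⁻⁴ ⇒ [NO₂] = 0.029 mol/L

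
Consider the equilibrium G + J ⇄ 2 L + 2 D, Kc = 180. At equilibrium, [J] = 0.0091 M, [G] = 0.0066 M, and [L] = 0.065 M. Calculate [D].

[D] = 1.6 M

At equilibrium, Kc = [L]²·[D]² / ([G]·[J]) = 180.
(0.065)²·([D])² / ((0.0066)·(0.0091)) = 180
[D]² = 2.56 ⇒ [D] = 1.6 M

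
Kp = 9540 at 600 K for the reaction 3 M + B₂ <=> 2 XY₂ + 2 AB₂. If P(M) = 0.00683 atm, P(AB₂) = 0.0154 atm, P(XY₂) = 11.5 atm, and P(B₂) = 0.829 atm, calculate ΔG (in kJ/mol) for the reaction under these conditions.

Qp = P(XY₂)²·P(AB₂)² / (P(M)³·P(B₂)) = (11.5)²·(0.0154)² / ((0.00683)³·(0.829)) = 1.19×10⁵
ΔG = RT ln(Qp/Kp) = (8.314 J mol⁻¹ K⁻¹)(600 K) × ln(1.19×10⁵/9540)
   = (4.988 kJ/mol)(2.524) = 12.6 kJ/mol
ΔG > 0, so the forward reaction is non-spontaneous (proceeds in reverse).

ΔG = 12.6 kJ/mol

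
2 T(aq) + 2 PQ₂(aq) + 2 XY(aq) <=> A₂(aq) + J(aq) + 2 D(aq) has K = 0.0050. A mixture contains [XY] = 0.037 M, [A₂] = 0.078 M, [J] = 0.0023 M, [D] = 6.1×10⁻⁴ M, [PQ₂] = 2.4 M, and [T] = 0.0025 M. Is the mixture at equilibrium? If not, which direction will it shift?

no; Q < K, reaction proceeds forward

Q = [A₂]·[J]·[D]² / ([T]²·[PQ₂]²·[XY]²) = (0.078)·(0.0023)·(6.1×10⁻⁴)² / ((0.0025)²·(2.4)²·(0.037)²) = 0.0014
Q = 0.0014 < K = 0.0050: net forward reaction.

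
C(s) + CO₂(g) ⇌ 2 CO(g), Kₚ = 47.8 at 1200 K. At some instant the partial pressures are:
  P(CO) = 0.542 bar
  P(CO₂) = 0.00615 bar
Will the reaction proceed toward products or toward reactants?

(C is a pure solid — omitted from Qₚ.)
Qₚ = P(CO)² / P(CO₂) = (0.542)² / (0.00615) = 47.8
Qₚ = 47.8 = Kₚ, so the system is already at equilibrium.

at equilibrium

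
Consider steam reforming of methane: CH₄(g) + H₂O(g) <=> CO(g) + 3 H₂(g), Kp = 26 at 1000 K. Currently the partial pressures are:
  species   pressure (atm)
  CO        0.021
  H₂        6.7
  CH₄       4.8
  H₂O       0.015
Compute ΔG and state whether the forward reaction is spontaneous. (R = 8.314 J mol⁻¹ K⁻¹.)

Qp = P(CO)·P(H₂)³ / (P(CH₄)·P(H₂O)) = (0.021)·(6.7)³ / ((4.8)·(0.015)) = 87.7
ΔG = RT ln(Qp/Kp) = (8.314 J mol⁻¹ K⁻¹)(1000 K) × ln(87.7/26)
   = (8.314 kJ/mol)(1.216) = 10.1 kJ/mol
ΔG > 0, so the forward reaction is non-spontaneous (proceeds in reverse).

ΔG = 10.1 kJ/mol; the forward reaction is non-spontaneous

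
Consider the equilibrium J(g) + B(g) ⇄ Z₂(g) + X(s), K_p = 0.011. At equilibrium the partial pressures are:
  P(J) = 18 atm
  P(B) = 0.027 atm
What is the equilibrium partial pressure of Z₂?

(X is a pure solid — omitted from K_p.)
At equilibrium, K_p = P(Z₂) / (P(J)·P(B)) = 0.011.
(P(Z₂)) / ((18)·(0.027)) = 0.011
P(Z₂) = 0.00535 = 0.0053 atm

P(Z₂) = 0.0053 atm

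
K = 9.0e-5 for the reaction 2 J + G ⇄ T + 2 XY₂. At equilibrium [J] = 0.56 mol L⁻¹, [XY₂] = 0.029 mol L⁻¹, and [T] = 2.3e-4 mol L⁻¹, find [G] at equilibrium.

At equilibrium, K = [T]·[XY₂]² / ([J]²·[G]) = 9.0e-5.
(2.3e-4)·(0.029)² / ((0.56)²·([G])) = 9.0e-5
[G] = 0.00685 = 0.0069 mol L⁻¹

[G] = 0.0069 mol L⁻¹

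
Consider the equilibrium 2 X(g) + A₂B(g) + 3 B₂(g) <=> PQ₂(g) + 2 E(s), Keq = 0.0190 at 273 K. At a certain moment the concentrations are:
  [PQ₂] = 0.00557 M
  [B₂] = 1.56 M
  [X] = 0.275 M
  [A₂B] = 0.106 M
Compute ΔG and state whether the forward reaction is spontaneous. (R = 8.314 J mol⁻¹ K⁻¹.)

(E is a pure solid — omitted from Q.)
Q = [PQ₂] / ([X]²·[A₂B]·[B₂]³) = (0.00557) / ((0.275)²·(0.106)·(1.56)³) = 0.183
ΔG = RT ln(Q/Keq) = (8.314 J mol⁻¹ K⁻¹)(273 K) × ln(0.183/0.0190)
   = (2.270 kJ/mol)(2.265) = 5.14 kJ/mol
ΔG > 0, so the forward reaction is non-spontaneous (proceeds in reverse).

ΔG = 5.14 kJ/mol; the forward reaction is non-spontaneous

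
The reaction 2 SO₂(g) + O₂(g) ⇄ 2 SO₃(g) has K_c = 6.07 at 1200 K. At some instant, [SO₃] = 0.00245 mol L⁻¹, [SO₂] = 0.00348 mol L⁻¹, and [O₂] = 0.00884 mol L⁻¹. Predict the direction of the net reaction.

toward reactants

Q_c = [SO₃]² / ([SO₂]²·[O₂]) = (0.00245)² / ((0.00348)²·(0.00884)) = 56.1
Q_c = 56.1 > K_c = 6.07, so the reverse reaction proceeds.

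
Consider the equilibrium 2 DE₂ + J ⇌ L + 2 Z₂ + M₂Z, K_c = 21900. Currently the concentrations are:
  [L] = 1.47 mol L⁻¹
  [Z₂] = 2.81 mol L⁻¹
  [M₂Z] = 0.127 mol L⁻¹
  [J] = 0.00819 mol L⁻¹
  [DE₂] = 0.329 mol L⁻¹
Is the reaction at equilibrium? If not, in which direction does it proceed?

forward (toward products)

Q_c = [L]·[Z₂]²·[M₂Z] / ([DE₂]²·[J]) = (1.47)·(2.81)²·(0.127) / ((0.329)²·(0.00819)) = 1660
Q_c = 1660 < K_c = 21900, so the forward reaction proceeds.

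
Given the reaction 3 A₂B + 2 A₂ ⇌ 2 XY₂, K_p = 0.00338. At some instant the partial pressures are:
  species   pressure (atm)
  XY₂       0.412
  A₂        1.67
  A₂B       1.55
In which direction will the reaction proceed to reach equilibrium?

Q_p = P(XY₂)² / (P(A₂B)³·P(A₂)²) = (0.412)² / ((1.55)³·(1.67)²) = 0.0163
Q_p = 0.0163 > K_p = 0.00338, so the reverse reaction proceeds.

in the reverse direction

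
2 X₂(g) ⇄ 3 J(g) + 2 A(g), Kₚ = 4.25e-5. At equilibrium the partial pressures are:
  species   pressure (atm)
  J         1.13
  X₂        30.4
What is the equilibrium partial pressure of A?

P(A) = 0.165 atm

At equilibrium, Kₚ = P(J)³·P(A)² / P(X₂)² = 4.25e-5.
(1.13)³·(P(A))² / (30.4)² = 4.25e-5
P(A)² = 0.0272 ⇒ P(A) = 0.165 atm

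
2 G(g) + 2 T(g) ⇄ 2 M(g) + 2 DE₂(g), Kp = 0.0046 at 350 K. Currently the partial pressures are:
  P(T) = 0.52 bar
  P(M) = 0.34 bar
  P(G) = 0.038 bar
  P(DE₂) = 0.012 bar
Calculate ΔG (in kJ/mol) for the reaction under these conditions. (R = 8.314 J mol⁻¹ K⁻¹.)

Qp = P(M)²·P(DE₂)² / (P(G)²·P(T)²) = (0.34)²·(0.012)² / ((0.038)²·(0.52)²) = 0.0426
ΔG = RT ln(Qp/Kp) = (8.314 J mol⁻¹ K⁻¹)(350 K) × ln(0.0426/0.0046)
   = (2.910 kJ/mol)(2.226) = 6.48 kJ/mol
ΔG > 0, so the forward reaction is non-spontaneous (proceeds in reverse).

ΔG = 6.48 kJ/mol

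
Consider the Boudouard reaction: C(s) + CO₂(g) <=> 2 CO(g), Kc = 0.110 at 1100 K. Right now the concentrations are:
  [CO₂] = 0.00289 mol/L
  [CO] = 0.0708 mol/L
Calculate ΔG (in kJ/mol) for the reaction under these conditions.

ΔG = 25.2 kJ/mol

(C is a pure solid — omitted from Qc.)
Qc = [CO]² / [CO₂] = (0.0708)² / (0.00289) = 1.73
ΔG = RT ln(Qc/Kc) = (8.314 J mol⁻¹ K⁻¹)(1100 K) × ln(1.73/0.110)
   = (9.145 kJ/mol)(2.755) = 25.2 kJ/mol
ΔG > 0, so the forward reaction is non-spontaneous (proceeds in reverse).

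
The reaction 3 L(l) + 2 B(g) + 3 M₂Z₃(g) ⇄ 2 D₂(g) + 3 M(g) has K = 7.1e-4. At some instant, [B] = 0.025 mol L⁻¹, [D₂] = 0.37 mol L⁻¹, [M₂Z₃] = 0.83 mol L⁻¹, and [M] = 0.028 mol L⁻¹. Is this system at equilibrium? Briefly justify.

no; Q > K, reaction proceeds in reverse

(L is a pure liquid — omitted from Q.)
Q = [D₂]²·[M]³ / ([B]²·[M₂Z₃]³) = (0.37)²·(0.028)³ / ((0.025)²·(0.83)³) = 0.0084
Q = 0.0084 > K = 7.1e-4: net reverse reaction.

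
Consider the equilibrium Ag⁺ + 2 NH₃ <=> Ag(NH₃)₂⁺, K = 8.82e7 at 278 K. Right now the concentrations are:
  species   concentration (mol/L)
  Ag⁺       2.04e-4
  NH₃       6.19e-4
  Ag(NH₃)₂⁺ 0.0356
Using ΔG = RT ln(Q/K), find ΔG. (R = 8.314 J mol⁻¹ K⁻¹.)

ΔG = 3.79 kJ/mol

Q = [Ag(NH₃)₂⁺] / ([Ag⁺]·[NH₃]²) = (0.0356) / ((2.04e-4)·(6.19e-4)²) = 4.55e8
ΔG = RT ln(Q/K) = (8.314 J mol⁻¹ K⁻¹)(278 K) × ln(4.55e8/8.82e7)
   = (2.311 kJ/mol)(1.641) = 3.79 kJ/mol
ΔG > 0, so the forward reaction is non-spontaneous (proceeds in reverse).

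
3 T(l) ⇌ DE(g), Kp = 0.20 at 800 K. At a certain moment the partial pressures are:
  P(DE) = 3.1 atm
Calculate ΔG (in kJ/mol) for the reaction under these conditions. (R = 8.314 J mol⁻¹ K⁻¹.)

ΔG = 18.2 kJ/mol

(T is a pure liquid — omitted from Qp.)
Qp = P(DE) = 3.10
ΔG = RT ln(Qp/Kp) = (8.314 J mol⁻¹ K⁻¹)(800 K) × ln(3.10/0.20)
   = (6.651 kJ/mol)(2.741) = 18.2 kJ/mol
ΔG > 0, so the forward reaction is non-spontaneous (proceeds in reverse).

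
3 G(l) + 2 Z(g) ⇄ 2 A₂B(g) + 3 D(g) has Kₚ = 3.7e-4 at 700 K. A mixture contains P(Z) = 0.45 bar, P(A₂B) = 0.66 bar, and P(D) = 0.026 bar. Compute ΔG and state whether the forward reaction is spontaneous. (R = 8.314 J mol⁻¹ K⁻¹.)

ΔG = -13.3 kJ/mol; the forward reaction is spontaneous

(G is a pure liquid — omitted from Qₚ.)
Qₚ = P(A₂B)²·P(D)³ / P(Z)² = (0.66)²·(0.026)³ / (0.45)² = 3.78e-5
ΔG = RT ln(Qₚ/Kₚ) = (8.314 J mol⁻¹ K⁻¹)(700 K) × ln(3.78e-5/3.7e-4)
   = (5.820 kJ/mol)(-2.281) = -13.3 kJ/mol
ΔG < 0, so the forward reaction is spontaneous (proceeds forward).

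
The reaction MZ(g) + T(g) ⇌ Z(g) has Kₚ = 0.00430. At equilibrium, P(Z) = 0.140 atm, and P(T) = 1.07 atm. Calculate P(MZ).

At equilibrium, Kₚ = P(Z) / (P(MZ)·P(T)) = 0.00430.
(0.140) / ((P(MZ))·(1.07)) = 0.00430
P(MZ) = 30.4 atm

P(MZ) = 30.4 atm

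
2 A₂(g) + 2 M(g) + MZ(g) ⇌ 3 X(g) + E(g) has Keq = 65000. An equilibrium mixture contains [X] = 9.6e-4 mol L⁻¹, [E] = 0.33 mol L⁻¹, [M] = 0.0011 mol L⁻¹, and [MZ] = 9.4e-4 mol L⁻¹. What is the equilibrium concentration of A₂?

At equilibrium, Keq = [X]³·[E] / ([A₂]²·[M]²·[MZ]) = 65000.
(9.6e-4)³·(0.33) / (([A₂])²·(0.0011)²·(9.4e-4)) = 65000
[A₂]² = 3.95e-6 ⇒ [A₂] = 0.0020 mol L⁻¹

[A₂] = 0.0020 mol L⁻¹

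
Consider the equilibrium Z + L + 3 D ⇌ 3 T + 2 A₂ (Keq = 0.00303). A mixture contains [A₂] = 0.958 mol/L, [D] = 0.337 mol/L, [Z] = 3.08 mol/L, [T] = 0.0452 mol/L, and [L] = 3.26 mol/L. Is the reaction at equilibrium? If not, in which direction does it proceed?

Q = [T]³·[A₂]² / ([Z]·[L]·[D]³) = (0.0452)³·(0.958)² / ((3.08)·(3.26)·(0.337)³) = 2.21e-4
Q = 2.21e-4 < Keq = 0.00303, so the forward reaction proceeds.

in the forward direction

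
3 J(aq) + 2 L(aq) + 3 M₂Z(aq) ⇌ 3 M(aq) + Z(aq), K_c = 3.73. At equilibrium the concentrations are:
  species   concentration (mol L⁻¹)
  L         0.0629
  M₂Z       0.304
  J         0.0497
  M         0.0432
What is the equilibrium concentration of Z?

At equilibrium, K_c = [M]³·[Z] / ([J]³·[L]²·[M₂Z]³) = 3.73.
(0.0432)³·([Z]) / ((0.0497)³·(0.0629)²·(0.304)³) = 3.73
[Z] = 6.31×10⁻⁴ mol L⁻¹

[Z] = 6.31×10⁻⁴ mol L⁻¹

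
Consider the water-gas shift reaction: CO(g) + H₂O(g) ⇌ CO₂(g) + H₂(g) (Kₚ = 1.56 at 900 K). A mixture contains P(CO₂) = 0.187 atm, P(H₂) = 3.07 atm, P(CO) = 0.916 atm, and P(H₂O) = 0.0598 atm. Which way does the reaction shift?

to the left

Qₚ = P(CO₂)·P(H₂) / (P(CO)·P(H₂O)) = (0.187)·(3.07) / ((0.916)·(0.0598)) = 10.5
Qₚ = 10.5 > Kₚ = 1.56, so the reverse reaction proceeds.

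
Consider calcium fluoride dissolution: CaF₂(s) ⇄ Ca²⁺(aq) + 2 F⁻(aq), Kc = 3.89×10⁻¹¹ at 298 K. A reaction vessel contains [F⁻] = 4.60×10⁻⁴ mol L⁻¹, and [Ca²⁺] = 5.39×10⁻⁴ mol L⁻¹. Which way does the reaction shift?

(CaF₂ is a pure solid — omitted from Qc.)
Qc = [Ca²⁺]·[F⁻]² = (5.39×10⁻⁴)·(4.60×10⁻⁴)² = 1.14×10⁻¹⁰
Qc = 1.14×10⁻¹⁰ > Kc = 3.89×10⁻¹¹, so the reverse reaction proceeds.

reverse (toward reactants)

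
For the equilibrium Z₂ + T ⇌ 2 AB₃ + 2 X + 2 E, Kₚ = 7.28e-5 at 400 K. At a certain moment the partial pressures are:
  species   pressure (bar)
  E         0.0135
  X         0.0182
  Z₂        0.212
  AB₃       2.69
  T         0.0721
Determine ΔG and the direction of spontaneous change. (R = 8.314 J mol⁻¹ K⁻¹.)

Qₚ = P(AB₃)²·P(X)²·P(E)² / (P(Z₂)·P(T)) = (2.69)²·(0.0182)²·(0.0135)² / ((0.212)·(0.0721)) = 2.86e-5
ΔG = RT ln(Qₚ/Kₚ) = (8.314 J mol⁻¹ K⁻¹)(400 K) × ln(2.86e-5/7.28e-5)
   = (3.326 kJ/mol)(-0.9343) = -3.11 kJ/mol
ΔG < 0, so the forward reaction is spontaneous (proceeds forward).

ΔG = -3.11 kJ/mol; the forward reaction is spontaneous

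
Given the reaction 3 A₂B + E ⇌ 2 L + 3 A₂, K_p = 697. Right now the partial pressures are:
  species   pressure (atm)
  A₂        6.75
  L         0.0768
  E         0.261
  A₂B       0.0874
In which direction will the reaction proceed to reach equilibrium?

toward reactants

Q_p = P(L)²·P(A₂)³ / (P(A₂B)³·P(E)) = (0.0768)²·(6.75)³ / ((0.0874)³·(0.261)) = 10400
Q_p = 10400 > K_p = 697, so the reverse reaction proceeds.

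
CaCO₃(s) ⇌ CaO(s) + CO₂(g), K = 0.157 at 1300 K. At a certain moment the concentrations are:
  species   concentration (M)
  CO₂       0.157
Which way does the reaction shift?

(CaCO₃, CaO are pure solids — omitted from Q.)
Q = [CO₂] = 0.157
Q = 0.157 = K, so the system is already at equilibrium.

at equilibrium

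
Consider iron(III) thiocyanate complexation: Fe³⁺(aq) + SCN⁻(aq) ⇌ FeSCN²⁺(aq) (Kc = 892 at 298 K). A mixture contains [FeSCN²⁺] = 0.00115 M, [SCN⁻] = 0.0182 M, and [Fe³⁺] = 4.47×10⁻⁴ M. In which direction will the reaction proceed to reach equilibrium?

Qc = [FeSCN²⁺] / ([Fe³⁺]·[SCN⁻]) = (0.00115) / ((4.47×10⁻⁴)·(0.0182)) = 141
Qc = 141 < Kc = 892, so the forward reaction proceeds.

to the right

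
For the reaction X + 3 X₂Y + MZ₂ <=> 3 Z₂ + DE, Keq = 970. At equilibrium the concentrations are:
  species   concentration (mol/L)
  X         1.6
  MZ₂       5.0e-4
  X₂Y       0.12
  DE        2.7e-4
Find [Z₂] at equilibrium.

At equilibrium, Keq = [Z₂]³·[DE] / ([X]·[X₂Y]³·[MZ₂]) = 970.
([Z₂])³·(2.7e-4) / ((1.6)·(0.12)³·(5.0e-4)) = 970
[Z₂]³ = 4.97 ⇒ [Z₂] = 1.7 mol/L

[Z₂] = 1.7 mol/L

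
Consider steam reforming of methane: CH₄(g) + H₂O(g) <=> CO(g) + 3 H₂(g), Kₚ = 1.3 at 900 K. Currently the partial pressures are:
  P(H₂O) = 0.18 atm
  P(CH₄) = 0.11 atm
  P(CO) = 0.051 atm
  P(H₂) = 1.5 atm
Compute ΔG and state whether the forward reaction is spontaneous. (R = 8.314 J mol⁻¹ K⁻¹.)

Qₚ = P(CO)·P(H₂)³ / (P(CH₄)·P(H₂O)) = (0.051)·(1.5)³ / ((0.11)·(0.18)) = 8.69
ΔG = RT ln(Qₚ/Kₚ) = (8.314 J mol⁻¹ K⁻¹)(900 K) × ln(8.69/1.3)
   = (7.483 kJ/mol)(1.900) = 14.2 kJ/mol
ΔG > 0, so the forward reaction is non-spontaneous (proceeds in reverse).

ΔG = 14.2 kJ/mol; the forward reaction is non-spontaneous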